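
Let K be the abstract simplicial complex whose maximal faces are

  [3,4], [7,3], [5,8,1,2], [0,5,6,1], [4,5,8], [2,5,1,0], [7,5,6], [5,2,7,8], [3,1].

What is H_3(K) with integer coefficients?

H_3 = 0.

Fix the vertex order 0 < 1 < 2 < 3 < 4 < 5 < 6 < 7 < 8 and write every simplex with vertices in increasing order. Then dim K = 3 and the simplices of K are:

  0-simplices (9): [0], [1], [2], [3], [4], [5], [6], [7], [8]
  1-simplices (21): [0,1], [0,2], [0,5], [0,6], [1,2], [1,3], [1,5], [1,6], [1,8], [2,5], [2,7], [2,8], [3,4], [3,7], [4,5], [4,8], [5,6], [5,7], [5,8], [6,7], [7,8]
  2-simplices (15): [0,1,2], [0,1,5], [0,1,6], [0,2,5], [0,5,6], [1,2,5], [1,2,8], [1,5,6], [1,5,8], [2,5,7], [2,5,8], [2,7,8], [4,5,8], [5,6,7], [5,7,8]
  3-simplices (4): [0,1,2,5], [0,1,5,6], [1,2,5,8], [2,5,7,8]

giving chain groups C_0 ≅ Z^9, C_1 ≅ Z^21, C_2 ≅ Z^15, C_3 ≅ Z^4.

Boundary ∂_1: C_1 → C_0 maps an edge to its endpoints' difference, ∂[p,q] = q − p.
As a 9×21 matrix over Z this has rank 8, with invariant factors (1,1,1,1,1,1,1,1).

Boundary ∂_2: C_2 → C_1 maps a triangle to the signed sum of its edges. For instance
  ∂[1,5,6] = [5,6] − [1,6] + [1,5],
  ∂[2,7,8] = [7,8] − [2,8] + [2,7].
This gives a 21×15 integer matrix of rank 11; reducing to Smith normal form yields diagonal entries (1,1,1,1,1,1,1,1,1,1,1).

Boundary ∂_3: C_3 → C_2 sends each 3-simplex σ to the alternating sum Σ_i (−1)^i (σ with its i-th vertex removed). For instance
  ∂[1,2,5,8] = [2,5,8] − [1,5,8] + [1,2,8] − [1,2,5],
  ∂[0,1,2,5] = [1,2,5] − [0,2,5] + [0,1,5] − [0,1,2].
As a 15×4 matrix over Z this has rank 4, with invariant factors (1,1,1,1).

Now H_k = ker ∂_k / im ∂_{k+1}, so:

  H_3: rank ker ∂_3 − rank ∂_4 = (4 − 4) − 0 = 0, and there is no ∂_4, so H_3 = 0.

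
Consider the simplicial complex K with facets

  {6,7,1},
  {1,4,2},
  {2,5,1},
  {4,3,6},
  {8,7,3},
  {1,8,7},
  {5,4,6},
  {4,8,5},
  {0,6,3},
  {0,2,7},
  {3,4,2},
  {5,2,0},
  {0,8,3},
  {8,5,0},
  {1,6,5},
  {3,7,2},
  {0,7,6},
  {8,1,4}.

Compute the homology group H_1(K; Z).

K has 9 vertices, 27 edges, 18 triangles.
rank ∂_1 = 8, rank ∂_2 = 18 ⇒ b_1 = 27 − 8 − 18 = 1; ∂_2 has invariant factor(s) [2] giving torsion. So H_1 ≅ Z ⊕ Z_2.

H_1 ≅ Z ⊕ Z_2.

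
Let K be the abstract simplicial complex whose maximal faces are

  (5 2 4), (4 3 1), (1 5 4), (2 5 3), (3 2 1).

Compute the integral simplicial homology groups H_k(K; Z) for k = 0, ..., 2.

Take the total order 1 < 2 < 3 < 4 < 5 on the vertex set. Then K (dimension 2) consists of the simplices:

  0-simplices (5): [1], [2], [3], [4], [5]
  1-simplices (10): [1,2], [1,3], [1,4], [1,5], [2,3], [2,4], [2,5], [3,4], [3,5], [4,5]
  2-simplices (5): [1,2,3], [1,3,4], [1,4,5], [2,3,5], [2,4,5]

giving chain groups C_0 ≅ Z^5, C_1 ≅ Z^10, C_2 ≅ Z^5.

Boundary ∂_1: C_1 → C_0 sends each edge [p,q] (with p < q) to q − p.
The resulting 5×10 matrix has rank 4, and its Smith normal form has invariant factors (1,1,1,1).

∂_2: C_2 → C_1 maps a triangle to the signed sum of its edges. For instance
  ∂[2,3,5] = [3,5] − [2,5] + [2,3],
  ∂[1,4,5] = [4,5] − [1,5] + [1,4].
This gives a 10×5 integer matrix of rank 5; reducing to Smith normal form yields diagonal entries (1,1,1,1,1).

Now H_k = ker ∂_k / im ∂_{k+1}, so:

  H_0: rank C_0 − rank ∂_1 = 5 − 4 = 1, and the invariant factors of ∂_1 are all 1, so H_0 = Z.
  H_1: rank ker ∂_1 − rank ∂_2 = (10 − 4) − 5 = 1, and the invariant factors of ∂_2 are all 1, so H_1 = Z.
  H_2: rank ker ∂_2 − rank ∂_3 = (5 − 5) − 0 = 0, and there is no ∂_3, so H_2 = 0.

H_0 ≅ Z,  H_1 ≅ Z,  H_2 = 0.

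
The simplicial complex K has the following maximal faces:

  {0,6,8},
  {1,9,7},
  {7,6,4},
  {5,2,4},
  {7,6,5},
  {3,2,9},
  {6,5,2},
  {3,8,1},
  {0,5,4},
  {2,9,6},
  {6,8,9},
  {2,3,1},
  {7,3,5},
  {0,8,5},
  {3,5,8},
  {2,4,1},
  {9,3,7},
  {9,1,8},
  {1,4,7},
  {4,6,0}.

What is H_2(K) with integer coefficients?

H_2 ≅ 0.

Fix the vertex order 0 < 1 < 2 < 3 < 4 < 5 < 6 < 7 < 8 < 9 and write every simplex with vertices in increasing order. Then dim K = 2 and the simplices of K are:

  0-simplices (10): [0], [1], [2], [3], [4], [5], [6], [7], [8], [9]
  1-simplices (30): (30 of them)
  2-simplices (20): (20 of them)

Hence C_0 ≅ Z^10, C_1 ≅ Z^30, C_2 ≅ Z^20.

The boundary map ∂_1: C_1 → C_0 maps an edge to its endpoints' difference, ∂[p,q] = q − p. For instance
  ∂[2,3] = [3] − [2].
The resulting 10×30 matrix has rank 9, and its Smith normal form has invariant factors (1,1,1,1,1,1,1,1,1).

Boundary ∂_2: C_2 → C_1 acts by ∂[p,q,r] = [q,r] − [p,r] + [p,q]. For instance
  ∂[3,5,8] = [5,8] − [3,8] + [3,5],
  ∂[1,3,8] = [3,8] − [1,8] + [1,3].
The 30×20 boundary matrix has rank 20 and Smith normal form diag(1,1,1,1,1,1,1,1,1,1,1,1,1,1,1,1,1,1,1,2).

Computing H_k = (kernel of ∂_k) / (image of ∂_{k+1}):

  H_2: rank ker ∂_2 − rank ∂_3 = (20 − 20) − 0 = 0, and there is no ∂_3, so H_2 ≅ 0.

(K is a triangulation of the Klein bottle.)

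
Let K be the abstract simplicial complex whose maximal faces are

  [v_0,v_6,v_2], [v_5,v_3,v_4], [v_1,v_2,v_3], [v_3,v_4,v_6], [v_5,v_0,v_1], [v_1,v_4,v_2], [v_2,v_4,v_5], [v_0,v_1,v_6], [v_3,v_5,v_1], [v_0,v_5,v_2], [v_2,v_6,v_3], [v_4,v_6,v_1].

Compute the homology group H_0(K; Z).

H_0 = Z.

Order the vertices as v_0 < v_1 < v_2 < v_3 < v_4 < v_5 < v_6. Listing each simplex with vertices in this order, K has dimension 2 with simplices:

  0-simplices (7): [v_0], [v_1], [v_2], [v_3], [v_4], [v_5], [v_6]
  1-simplices (18): (18 of them)
  2-simplices (12): (12 of them)

Hence C_0 ≅ Z^7, C_1 ≅ Z^18, C_2 ≅ Z^12.

∂_1: C_1 → C_0 sends each edge [p,q] (with p < q) to q − p. For instance
  ∂[v_3,v_4] = [v_4] − [v_3].
As a 7×18 matrix over Z this has rank 6, with invariant factors (1,1,1,1,1,1).

Boundary ∂_2: C_2 → C_1 maps a triangle to the signed sum of its edges. For instance
  ∂[v_3,v_4,v_6] = [v_4,v_6] − [v_3,v_6] + [v_3,v_4],
  ∂[v_1,v_4,v_6] = [v_4,v_6] − [v_1,v_6] + [v_1,v_4].
This gives a 18×12 integer matrix of rank 12; reducing to Smith normal form yields diagonal entries (1,1,1,1,1,1,1,1,1,1,1,2).

Computing H_k = (kernel of ∂_k) / (image of ∂_{k+1}):

  H_0: rank C_0 − rank ∂_1 = 7 − 6 = 1, and the invariant factors of ∂_1 are all 1, so H_0 = Z.

(K is a triangulation of the real projective plane RP^2.)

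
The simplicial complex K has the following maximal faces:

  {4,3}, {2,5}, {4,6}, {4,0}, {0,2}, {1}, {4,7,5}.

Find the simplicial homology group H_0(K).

Order the vertices as 0 < 1 < 2 < 3 < 4 < 5 < 6 < 7. Listing each simplex with vertices in this order, K has dimension 2 with simplices:

  0-simplices (8): [0], [1], [2], [3], [4], [5], [6], [7]
  1-simplices (8): [0,2], [0,4], [2,5], [3,4], [4,5], [4,6], [4,7], [5,7]
  2-simplices (1): [4,5,7]

so the chain groups are C_0 ≅ Z^8, C_1 ≅ Z^8, C_2 ≅ Z^1.

Boundary ∂_1: C_1 → C_0 sends each edge [p,q] (with p < q) to q − p. For instance
  ∂[2,5] = [5] − [2].
The 8×8 boundary matrix has rank 6 and Smith normal form diag(1,1,1,1,1,1).

∂_2: C_2 → C_1 sends each 2-simplex [p,q,r] to [q,r] − [p,r] + [p,q]. For instance
  ∂[4,5,7] = [5,7] − [4,7] + [4,5].
As a 8×1 matrix over Z this has rank 1, with invariant factors (1).

From H_k ≅ ker(∂_k) / im(∂_{k+1}) we obtain:

  H_0: rank C_0 − rank ∂_1 = 8 − 6 = 2, and the invariant factors of ∂_1 are all 1, so H_0 = Z^2.

H_0 = Z^2.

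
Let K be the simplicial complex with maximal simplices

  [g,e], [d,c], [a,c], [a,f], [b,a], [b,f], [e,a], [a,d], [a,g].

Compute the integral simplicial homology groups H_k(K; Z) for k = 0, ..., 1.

H_0 = Z,  H_1 = Z^3.

Take the total order a < b < c < d < e < f < g on the vertex set. Then K (dimension 1) consists of the simplices:

  0-simplices (7): a, b, c, d, e, f, g
  1-simplices (9): ab, ac, ad, ae, af, ag, bf, cd, eg

giving chain groups C_0 ≅ Z^7, C_1 ≅ Z^9.

The boundary map ∂_1: C_1 → C_0 sends each edge [p,q] (with p < q) to q − p. For instance
  ∂eg = g − e.
The resulting 7×9 matrix has rank 6, and its Smith normal form has invariant factors (1,1,1,1,1,1).

Reading off H_k = ker ∂_k / im ∂_{k+1}:

  H_0: rank C_0 − rank ∂_1 = 7 − 6 = 1, and the invariant factors of ∂_1 are all 1, so H_0 = Z.
  H_1: rank ker ∂_1 − rank ∂_2 = (9 − 6) − 0 = 3, and there is no ∂_2, so H_1 = Z^3.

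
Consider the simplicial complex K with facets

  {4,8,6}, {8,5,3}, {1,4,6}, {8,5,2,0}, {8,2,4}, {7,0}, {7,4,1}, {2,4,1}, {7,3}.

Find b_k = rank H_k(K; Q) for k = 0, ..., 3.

Fix the vertex order 0 < 1 < 2 < 3 < 4 < 5 < 6 < 7 < 8 and write every simplex with vertices in increasing order. Then dim K = 3 and the simplices of K are:

  0-simplices (9): [0], [1], [2], [3], [4], [5], [6], [7], [8]
  1-simplices (19): [0,2], [0,5], [0,7], [0,8], [1,2], [1,4], [1,6], [1,7], [2,4], [2,5], [2,8], [3,5], [3,7], [3,8], [4,6], [4,7], [4,8], [5,8], [6,8]
  2-simplices (10): [0,2,5], [0,2,8], [0,5,8], [1,2,4], [1,4,6], [1,4,7], [2,4,8], [2,5,8], [3,5,8], [4,6,8]
  3-simplices (1): [0,2,5,8]

Hence C_0 ≅ Z^9, C_1 ≅ Z^19, C_2 ≅ Z^10, C_3 ≅ Z^1.

Boundary ∂_1: C_1 → C_0 sends each edge [p,q] (with p < q) to q − p. For instance
  ∂[0,2] = [2] − [0].
This gives a 9×19 integer matrix of rank 8; reducing to Smith normal form yields diagonal entries (1,1,1,1,1,1,1,1).

Boundary ∂_2: C_2 → C_1 acts by ∂[p,q,r] = [q,r] − [p,r] + [p,q]. For instance
  ∂[1,2,4] = [2,4] − [1,4] + [1,2],
  ∂[0,2,5] = [2,5] − [0,5] + [0,2].
The 19×10 boundary matrix has rank 9 and Smith normal form diag(1,1,1,1,1,1,1,1,1).

Boundary ∂_3: C_3 → C_2 sends each 3-simplex σ to the alternating sum Σ_i (−1)^i (σ with its i-th vertex removed). For instance
  ∂[0,2,5,8] = [2,5,8] − [0,5,8] + [0,2,8] − [0,2,5].
As a 10×1 matrix over Z this has rank 1, with invariant factors (1).

Reading off H_k = ker ∂_k / im ∂_{k+1}:

  H_0: rank C_0 − rank ∂_1 = 9 − 8 = 1, and the invariant factors of ∂_1 are all 1, so H_0 ≅ Z.
  H_1: rank ker ∂_1 − rank ∂_2 = (19 − 8) − 9 = 2, and the invariant factors of ∂_2 are all 1, so H_1 ≅ Z^2.
  H_2: rank ker ∂_2 − rank ∂_3 = (10 − 9) − 1 = 0, and the invariant factors of ∂_3 are all 1, so H_2 ≅ 0.
  H_3: rank ker ∂_3 − rank ∂_4 = (1 − 1) − 0 = 0, and there is no ∂_4, so H_3 ≅ 0.

Hence the Betti numbers are b_0 = 1, b_1 = 2, b_2 = 0, b_3 = 0.

b_0 = 1, b_1 = 2, b_2 = 0, b_3 = 0.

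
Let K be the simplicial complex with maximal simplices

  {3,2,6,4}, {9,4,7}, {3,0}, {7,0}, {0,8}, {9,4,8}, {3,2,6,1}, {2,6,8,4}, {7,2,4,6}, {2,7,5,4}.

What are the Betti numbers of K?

b_0 = 1, b_1 = 2, b_2 = 0, b_3 = 0.

K has 10 vertices, 24 edges, 18 triangles, 5 3-simplices.
rank ∂_0 = 0, rank ∂_1 = 9 ⇒ b_0 = 10 − 0 − 9 = 1; all invariant factors of ∂_1 are 1 so no torsion. So H_0 ≅ Z.
rank ∂_1 = 9, rank ∂_2 = 13 ⇒ b_1 = 24 − 9 − 13 = 2; all invariant factors of ∂_2 are 1 so no torsion. So H_1 ≅ Z^2.
rank ∂_2 = 13, rank ∂_3 = 5 ⇒ b_2 = 18 − 13 − 5 = 0; all invariant factors of ∂_3 are 1 so no torsion. So H_2 ≅ 0.
rank ∂_3 = 5, rank ∂_4 = 0 ⇒ b_3 = 5 − 5 − 0 = 0. So H_3 ≅ 0.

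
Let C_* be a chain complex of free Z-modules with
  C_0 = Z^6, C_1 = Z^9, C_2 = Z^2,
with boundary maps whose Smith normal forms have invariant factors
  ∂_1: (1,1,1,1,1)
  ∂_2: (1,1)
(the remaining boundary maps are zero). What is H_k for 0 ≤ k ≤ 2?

H_0 = Z,  H_1 = Z^2,  H_2 = 0.

H_0: b_0 = 6 − 0 − 5 = 1; torsion from ∂_1 factors > 1: none. So H_0 = Z.
H_1: b_1 = 9 − 5 − 2 = 2; torsion from ∂_2 factors > 1: none. So H_1 = Z^2.
H_2: b_2 = 2 − 2 − 0 = 0; torsion from ∂_3 factors > 1: none. So H_2 = 0.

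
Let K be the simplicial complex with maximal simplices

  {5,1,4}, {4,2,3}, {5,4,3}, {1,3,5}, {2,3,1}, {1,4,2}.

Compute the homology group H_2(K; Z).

H_2 ≅ Z.

K has 5 vertices, 9 edges, 6 triangles.
rank ∂_2 = 5, rank ∂_3 = 0 ⇒ b_2 = 6 − 5 − 0 = 1. So H_2 = Z.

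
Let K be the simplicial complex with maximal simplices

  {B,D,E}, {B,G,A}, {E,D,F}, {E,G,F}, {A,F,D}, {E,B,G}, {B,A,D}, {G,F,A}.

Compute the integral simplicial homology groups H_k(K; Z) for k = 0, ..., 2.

We work with the vertex ordering A < B < D < E < F < G. The simplices of K, each written with vertices in increasing order, are:

  0-simplices (6): A, B, D, E, F, G
  1-simplices (12): AB, AD, AF, AG, BD, BE, BG, DE, DF, EF, EG, FG
  2-simplices (8): ABD, ABG, ADF, AFG, BDE, BEG, DEF, EFG

so the chain groups are C_0 ≅ Z^6, C_1 ≅ Z^12, C_2 ≅ Z^8.

Boundary ∂_1: C_1 → C_0 is given by ∂[p,q] = [q] − [p].
The 6×12 boundary matrix has rank 5 and Smith normal form diag(1,1,1,1,1).

The boundary map ∂_2: C_2 → C_1 acts by ∂[p,q,r] = [q,r] − [p,r] + [p,q]. For instance
  ∂BDE = DE − BE + BD,
  ∂EFG = FG − EG + EF.
The 12×8 boundary matrix has rank 7 and Smith normal form diag(1,1,1,1,1,1,1).

Reading off H_k = ker ∂_k / im ∂_{k+1}:

  H_0: rank C_0 − rank ∂_1 = 6 − 5 = 1, and the invariant factors of ∂_1 are all 1, so H_0 ≅ Z.
  H_1: rank ker ∂_1 − rank ∂_2 = (12 − 5) − 7 = 0, and the invariant factors of ∂_2 are all 1, so H_1 ≅ 0.
  H_2: rank ker ∂_2 − rank ∂_3 = (8 − 7) − 0 = 1, and there is no ∂_3, so H_2 ≅ Z.

As a check, the Euler characteristic is 6 − 12 + 8 = 2, which agrees with 1 − 0 + 1 = 2.
(K is a triangulation of the 2-sphere S^2.)

H_0 = Z,  H_1 = 0,  H_2 = Z.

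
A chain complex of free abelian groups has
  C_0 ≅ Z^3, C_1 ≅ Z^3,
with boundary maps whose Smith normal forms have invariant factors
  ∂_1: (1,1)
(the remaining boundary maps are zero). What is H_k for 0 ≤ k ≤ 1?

H_0 ≅ Z,  H_1 ≅ Z.

H_0: b_0 = 3 − 0 − 2 = 1; torsion from ∂_1 factors > 1: none. So H_0 ≅ Z.
H_1: b_1 = 3 − 2 − 0 = 1; torsion from ∂_2 factors > 1: none. So H_1 ≅ Z.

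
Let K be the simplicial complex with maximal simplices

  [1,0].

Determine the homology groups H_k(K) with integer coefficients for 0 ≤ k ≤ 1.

K has 2 vertices, 1 edge.
rank ∂_0 = 0, rank ∂_1 = 1 ⇒ b_0 = 2 − 0 − 1 = 1; all invariant factors of ∂_1 are 1 so no torsion. So H_0 = Z.
rank ∂_1 = 1, rank ∂_2 = 0 ⇒ b_1 = 1 − 1 − 0 = 0. So H_1 = 0.

H_0 = Z,  H_1 = 0.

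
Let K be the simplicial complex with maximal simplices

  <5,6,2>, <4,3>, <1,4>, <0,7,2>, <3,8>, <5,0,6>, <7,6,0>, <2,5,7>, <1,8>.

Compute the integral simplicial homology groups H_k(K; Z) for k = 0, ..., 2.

Take the total order 0 < 1 < 2 < 3 < 4 < 5 < 6 < 7 < 8 on the vertex set. Then K (dimension 2) consists of the simplices:

  0-simplices (9): [0], [1], [2], [3], [4], [5], [6], [7], [8]
  1-simplices (14): [0,2], [0,5], [0,6], [0,7], [1,4], [1,8], [2,5], [2,6], [2,7], [3,4], [3,8], [5,6], [5,7], [6,7]
  2-simplices (5): [0,2,7], [0,5,6], [0,6,7], [2,5,6], [2,5,7]

giving chain groups C_0 ≅ Z^9, C_1 ≅ Z^14, C_2 ≅ Z^5.

Boundary ∂_1: C_1 → C_0 is given by ∂[p,q] = [q] − [p]. For instance
  ∂[3,8] = [8] − [3].
The resulting 9×14 matrix has rank 7, and its Smith normal form has invariant factors (1,1,1,1,1,1,1).

Boundary ∂_2: C_2 → C_1 maps a triangle to the signed sum of its edges. For instance
  ∂[2,5,7] = [5,7] − [2,7] + [2,5],
  ∂[0,2,7] = [2,7] − [0,7] + [0,2].
As a 14×5 matrix over Z this has rank 5, with invariant factors (1,1,1,1,1).

Reading off H_k = ker ∂_k / im ∂_{k+1}:

  H_0: rank C_0 − rank ∂_1 = 9 − 7 = 2, and the invariant factors of ∂_1 are all 1, so H_0 = Z^2.
  H_1: rank ker ∂_1 − rank ∂_2 = (14 − 7) − 5 = 2, and the invariant factors of ∂_2 are all 1, so H_1 = Z^2.
  H_2: rank ker ∂_2 − rank ∂_3 = (5 − 5) − 0 = 0, and there is no ∂_3, so H_2 = 0.

H_0 ≅ Z^2,  H_1 ≅ Z^2,  H_2 = 0.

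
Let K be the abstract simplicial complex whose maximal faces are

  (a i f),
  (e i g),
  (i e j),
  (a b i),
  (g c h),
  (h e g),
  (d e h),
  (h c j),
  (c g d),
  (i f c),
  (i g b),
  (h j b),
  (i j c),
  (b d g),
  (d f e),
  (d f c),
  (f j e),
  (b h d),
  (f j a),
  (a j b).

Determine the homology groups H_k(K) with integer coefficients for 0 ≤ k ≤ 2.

Fix the vertex order a < b < c < d < e < f < g < h < i < j and write every simplex with vertices in increasing order. Then dim K = 2 and the simplices of K are:

  0-simplices (10): a, b, c, d, e, f, g, h, i, j
  1-simplices (30): ab, af, ai, aj, bd, bg, bh, bi, bj, cd, cf, cg, ch, ci, cj, de, df, dg, dh, ef, eg, eh, ei, ej, fi, fj, gh, gi, hj, ij
  2-simplices (20): abi, abj, afi, afj, bdg, bdh, bgi, bhj, cdf, cdg, cfi, cgh, chj, cij, def, deh, efj, egh, egi, eij

so the chain groups are C_0 ≅ Z^10, C_1 ≅ Z^30, C_2 ≅ Z^20.

The boundary map ∂_1: C_1 → C_0 maps an edge to its endpoints' difference, ∂[p,q] = q − p.
The resulting 10×30 matrix has rank 9, and its Smith normal form has invariant factors (1,1,1,1,1,1,1,1,1).

The boundary map ∂_2: C_2 → C_1 sends each 2-simplex [p,q,r] to [q,r] − [p,r] + [p,q]. For instance
  ∂cdg = dg − cg + cd,
  ∂abj = bj − aj + ab.
This gives a 30×20 integer matrix of rank 20; reducing to Smith normal form yields diagonal entries (1,1,1,1,1,1,1,1,1,1,1,1,1,1,1,1,1,1,1,2).

Now H_k = ker ∂_k / im ∂_{k+1}, so:

  H_0: rank C_0 − rank ∂_1 = 10 − 9 = 1, and the invariant factors of ∂_1 are all 1, so H_0 = Z.
  H_1: rank ker ∂_1 − rank ∂_2 = (30 − 9) − 20 = 1, and ∂_2 has invariant factor 2 > 1, so H_1 = Z × Z/2.
  H_2: rank ker ∂_2 − rank ∂_3 = (20 − 20) − 0 = 0, and there is no ∂_3, so H_2 = 0.

H_0 ≅ Z,  H_1 ≅ Z × Z/2,  H_2 = 0.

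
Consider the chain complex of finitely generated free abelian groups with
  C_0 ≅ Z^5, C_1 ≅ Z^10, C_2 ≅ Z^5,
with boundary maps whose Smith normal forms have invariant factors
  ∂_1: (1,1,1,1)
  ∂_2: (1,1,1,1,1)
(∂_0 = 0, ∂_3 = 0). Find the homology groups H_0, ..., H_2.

H_0 = Z,  H_1 = Z,  H_2 = 0.

H_0: b_0 = 5 − 0 − 4 = 1; torsion from ∂_1 factors > 1: none. So H_0 = Z.
H_1: b_1 = 10 − 4 − 5 = 1; torsion from ∂_2 factors > 1: none. So H_1 = Z.
H_2: b_2 = 5 − 5 − 0 = 0; torsion from ∂_3 factors > 1: none. So H_2 = 0.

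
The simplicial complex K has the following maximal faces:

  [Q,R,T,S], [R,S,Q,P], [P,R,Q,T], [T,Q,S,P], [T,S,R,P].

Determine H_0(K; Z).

H_0 = Z.

Order the vertices as P < Q < R < S < T. Listing each simplex with vertices in this order, K has dimension 3 with simplices:

  0-simplices (5): P, Q, R, S, T
  1-simplices (10): PQ, PR, PS, PT, QR, QS, QT, RS, RT, ST
  2-simplices (10): PQR, PQS, PQT, PRS, PRT, PST, QRS, QRT, QST, RST
  3-simplices (5): PQRS, PQRT, PQST, PRST, QRST

so the chain groups are C_0 ≅ Z^5, C_1 ≅ Z^10, C_2 ≅ Z^10, C_3 ≅ Z^5.

Boundary ∂_1: C_1 → C_0 sends each edge [p,q] (with p < q) to q − p. For instance
  ∂PS = S − P.
The resulting 5×10 matrix has rank 4, and its Smith normal form has invariant factors (1,1,1,1).

The boundary map ∂_2: C_2 → C_1 acts by ∂[p,q,r] = [q,r] − [p,r] + [p,q]. For instance
  ∂QRS = RS − QS + QR,
  ∂PQT = QT − PT + PQ.
As a 10×10 matrix over Z this has rank 6, with invariant factors (1,1,1,1,1,1).

The boundary map ∂_3: C_3 → C_2 sends each 3-simplex σ to the alternating sum Σ_i (−1)^i (σ with its i-th vertex removed). For instance
  ∂QRST = RST − QST + QRT − QRS,
  ∂PQRS = QRS − PRS + PQS − PQR.
The 10×5 boundary matrix has rank 4 and Smith normal form diag(1,1,1,1).

Now H_k = ker ∂_k / im ∂_{k+1}, so:

  H_0: rank C_0 − rank ∂_1 = 5 − 4 = 1, and the invariant factors of ∂_1 are all 1, so H_0 ≅ Z.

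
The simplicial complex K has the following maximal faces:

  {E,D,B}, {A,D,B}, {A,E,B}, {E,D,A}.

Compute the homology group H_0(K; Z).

Take the total order A < B < D < E on the vertex set. Then K (dimension 2) consists of the simplices:

  0-simplices (4): A, B, D, E
  1-simplices (6): AB, AD, AE, BD, BE, DE
  2-simplices (4): ABD, ABE, ADE, BDE

so the chain groups are C_0 ≅ Z^4, C_1 ≅ Z^6, C_2 ≅ Z^4.

∂_1: C_1 → C_0 sends each edge [p,q] (with p < q) to q − p.
The 4×6 boundary matrix has rank 3 and Smith normal form diag(1,1,1).

The boundary map ∂_2: C_2 → C_1 sends each 2-simplex [p,q,r] to [q,r] − [p,r] + [p,q]. For instance
  ∂ABD = BD − AD + AB,
  ∂ADE = DE − AE + AD.
The resulting 6×4 matrix has rank 3, and its Smith normal form has invariant factors (1,1,1).

From H_k ≅ ker(∂_k) / im(∂_{k+1}) we obtain:

  H_0: rank C_0 − rank ∂_1 = 4 − 3 = 1, and the invariant factors of ∂_1 are all 1, so H_0 ≅ Z.

H_0 ≅ Z.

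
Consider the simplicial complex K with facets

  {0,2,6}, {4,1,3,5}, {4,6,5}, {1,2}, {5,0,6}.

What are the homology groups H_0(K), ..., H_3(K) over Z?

H_0 = Z,  H_1 = Z,  H_2 = 0,  H_3 = 0.

Order the vertices as 0 < 1 < 2 < 3 < 4 < 5 < 6. Listing each simplex with vertices in this order, K has dimension 3 with simplices:

  0-simplices (7): [0], [1], [2], [3], [4], [5], [6]
  1-simplices (13): [0,2], [0,5], [0,6], [1,2], [1,3], [1,4], [1,5], [2,6], [3,4], [3,5], [4,5], [4,6], [5,6]
  2-simplices (7): [0,2,6], [0,5,6], [1,3,4], [1,3,5], [1,4,5], [3,4,5], [4,5,6]
  3-simplices (1): [1,3,4,5]

so the chain groups are C_0 ≅ Z^7, C_1 ≅ Z^13, C_2 ≅ Z^7, C_3 ≅ Z^1.

Boundary ∂_1: C_1 → C_0 sends each edge [p,q] (with p < q) to q − p. For instance
  ∂[4,6] = [6] − [4].
The 7×13 boundary matrix has rank 6 and Smith normal form diag(1,1,1,1,1,1).

The boundary map ∂_2: C_2 → C_1 sends each 2-simplex [p,q,r] to [q,r] − [p,r] + [p,q]. For instance
  ∂[1,3,4] = [3,4] − [1,4] + [1,3],
  ∂[4,5,6] = [5,6] − [4,6] + [4,5].
The resulting 13×7 matrix has rank 6, and its Smith normal form has invariant factors (1,1,1,1,1,1).

∂_3: C_3 → C_2 sends each 3-simplex σ to the alternating sum Σ_i (−1)^i (σ with its i-th vertex removed). For instance
  ∂[1,3,4,5] = [3,4,5] − [1,4,5] + [1,3,5] − [1,3,4].
This gives a 7×1 integer matrix of rank 1; reducing to Smith normal form yields diagonal entries (1).

Reading off H_k = ker ∂_k / im ∂_{k+1}:

  H_0: rank C_0 − rank ∂_1 = 7 − 6 = 1, and the invariant factors of ∂_1 are all 1, so H_0 = Z.
  H_1: rank ker ∂_1 − rank ∂_2 = (13 − 6) − 6 = 1, and the invariant factors of ∂_2 are all 1, so H_1 = Z.
  H_2: rank ker ∂_2 − rank ∂_3 = (7 − 6) − 1 = 0, and the invariant factors of ∂_3 are all 1, so H_2 = 0.
  H_3: rank ker ∂_3 − rank ∂_4 = (1 − 1) − 0 = 0, and there is no ∂_4, so H_3 = 0.

As a check, the Euler characteristic is 7 − 13 + 7 − 1 = 0, which agrees with 1 − 1 + 0 − 0 = 0.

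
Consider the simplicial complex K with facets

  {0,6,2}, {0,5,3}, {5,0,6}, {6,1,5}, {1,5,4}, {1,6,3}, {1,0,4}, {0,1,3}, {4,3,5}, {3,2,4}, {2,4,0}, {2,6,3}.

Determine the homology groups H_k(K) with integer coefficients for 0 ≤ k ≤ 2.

Fix the vertex order 0 < 1 < 2 < 3 < 4 < 5 < 6 and write every simplex with vertices in increasing order. Then dim K = 2 and the simplices of K are:

  0-simplices (7): [0], [1], [2], [3], [4], [5], [6]
  1-simplices (18): [0,1], [0,2], [0,3], [0,4], [0,5], [0,6], [1,3], [1,4], [1,5], [1,6], [2,3], [2,4], [2,6], [3,4], [3,5], [3,6], [4,5], [5,6]
  2-simplices (12): [0,1,3], [0,1,4], [0,2,4], [0,2,6], [0,3,5], [0,5,6], [1,3,6], [1,4,5], [1,5,6], [2,3,4], [2,3,6], [3,4,5]

so the chain groups are C_0 ≅ Z^7, C_1 ≅ Z^18, C_2 ≅ Z^12.

Boundary ∂_1: C_1 → C_0 is given by ∂[p,q] = [q] − [p]. For instance
  ∂[4,5] = [5] − [4].
The resulting 7×18 matrix has rank 6, and its Smith normal form has invariant factors (1,1,1,1,1,1).

Boundary ∂_2: C_2 → C_1 sends each 2-simplex [p,q,r] to [q,r] − [p,r] + [p,q]. For instance
  ∂[0,5,6] = [5,6] − [0,6] + [0,5],
  ∂[3,4,5] = [4,5] − [3,5] + [3,4].
As a 18×12 matrix over Z this has rank 12, with invariant factors (1,1,1,1,1,1,1,1,1,1,1,2).

Computing H_k = (kernel of ∂_k) / (image of ∂_{k+1}):

  H_0: rank C_0 − rank ∂_1 = 7 − 6 = 1, and the invariant factors of ∂_1 are all 1, so H_0 = Z.
  H_1: rank ker ∂_1 − rank ∂_2 = (18 − 6) − 12 = 0, and ∂_2 has invariant factor 2 > 1, so H_1 = Z/2.
  H_2: rank ker ∂_2 − rank ∂_3 = (12 − 12) − 0 = 0, and there is no ∂_3, so H_2 = 0.

H_0 = Z,  H_1 = Z/2,  H_2 = 0.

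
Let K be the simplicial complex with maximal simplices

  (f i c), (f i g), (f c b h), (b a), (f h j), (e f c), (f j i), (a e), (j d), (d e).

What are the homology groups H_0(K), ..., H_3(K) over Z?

K has 10 vertices, 19 edges, 9 triangles, 1 3-simplex.
rank ∂_0 = 0, rank ∂_1 = 9 ⇒ b_0 = 10 − 0 − 9 = 1; all invariant factors of ∂_1 are 1 so no torsion. So H_0 ≅ Z.
rank ∂_1 = 9, rank ∂_2 = 8 ⇒ b_1 = 19 − 9 − 8 = 2; all invariant factors of ∂_2 are 1 so no torsion. So H_1 ≅ Z^2.
rank ∂_2 = 8, rank ∂_3 = 1 ⇒ b_2 = 9 − 8 − 1 = 0; all invariant factors of ∂_3 are 1 so no torsion. So H_2 ≅ 0.
rank ∂_3 = 1, rank ∂_4 = 0 ⇒ b_3 = 1 − 1 − 0 = 0. So H_3 ≅ 0.

H_0 = Z,  H_1 = Z^2,  H_2 = 0,  H_3 = 0.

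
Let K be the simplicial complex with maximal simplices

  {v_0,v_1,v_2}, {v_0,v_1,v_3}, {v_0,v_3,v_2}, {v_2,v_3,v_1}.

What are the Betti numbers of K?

b_0 = 1, b_1 = 0, b_2 = 1.

We work with the vertex ordering v_0 < v_1 < v_2 < v_3. The simplices of K, each written with vertices in increasing order, are:

  0-simplices (4): [v_0], [v_1], [v_2], [v_3]
  1-simplices (6): [v_0,v_1], [v_0,v_2], [v_0,v_3], [v_1,v_2], [v_1,v_3], [v_2,v_3]
  2-simplices (4): [v_0,v_1,v_2], [v_0,v_1,v_3], [v_0,v_2,v_3], [v_1,v_2,v_3]

giving chain groups C_0 ≅ Z^4, C_1 ≅ Z^6, C_2 ≅ Z^4.

Boundary ∂_1: C_1 → C_0 sends each edge [p,q] (with p < q) to q − p. For instance
  ∂[v_0,v_2] = [v_2] − [v_0].
The resulting 4×6 matrix has rank 3, and its Smith normal form has invariant factors (1,1,1).

Boundary ∂_2: C_2 → C_1 sends each 2-simplex [p,q,r] to [q,r] − [p,r] + [p,q]. For instance
  ∂[v_0,v_1,v_3] = [v_1,v_3] − [v_0,v_3] + [v_0,v_1],
  ∂[v_0,v_1,v_2] = [v_1,v_2] − [v_0,v_2] + [v_0,v_1].
As a 6×4 matrix over Z this has rank 3, with invariant factors (1,1,1).

Now H_k = ker ∂_k / im ∂_{k+1}, so:

  H_0: rank C_0 − rank ∂_1 = 4 − 3 = 1, and the invariant factors of ∂_1 are all 1, so H_0 = Z.
  H_1: rank ker ∂_1 − rank ∂_2 = (6 − 3) − 3 = 0, and the invariant factors of ∂_2 are all 1, so H_1 = 0.
  H_2: rank ker ∂_2 − rank ∂_3 = (4 − 3) − 0 = 1, and there is no ∂_3, so H_2 = Z.

Hence the Betti numbers are b_0 = 1, b_1 = 0, b_2 = 1.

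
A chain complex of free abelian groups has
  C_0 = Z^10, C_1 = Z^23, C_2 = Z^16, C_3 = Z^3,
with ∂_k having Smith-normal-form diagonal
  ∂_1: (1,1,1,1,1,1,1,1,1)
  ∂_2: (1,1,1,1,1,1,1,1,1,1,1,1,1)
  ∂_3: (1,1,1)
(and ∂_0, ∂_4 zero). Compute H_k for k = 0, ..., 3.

H_0 = Z,  H_1 = Z,  H_2 = 0,  H_3 = 0.

H_0: b_0 = 10 − 0 − 9 = 1; torsion from ∂_1 factors > 1: none. So H_0 = Z.
H_1: b_1 = 23 − 9 − 13 = 1; torsion from ∂_2 factors > 1: none. So H_1 = Z.
H_2: b_2 = 16 − 13 − 3 = 0; torsion from ∂_3 factors > 1: none. So H_2 = 0.
H_3: b_3 = 3 − 3 − 0 = 0; torsion from ∂_4 factors > 1: none. So H_3 = 0.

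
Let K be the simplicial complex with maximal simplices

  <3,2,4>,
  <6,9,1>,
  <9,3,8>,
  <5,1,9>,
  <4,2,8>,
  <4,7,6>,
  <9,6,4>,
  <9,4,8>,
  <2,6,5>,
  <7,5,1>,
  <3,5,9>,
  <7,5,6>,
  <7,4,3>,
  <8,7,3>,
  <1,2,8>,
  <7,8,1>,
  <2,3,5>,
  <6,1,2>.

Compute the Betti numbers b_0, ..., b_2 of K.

b_0 = 1, b_1 = 1, b_2 = 0.

K has 9 vertices, 27 edges, 18 triangles.
rank ∂_0 = 0, rank ∂_1 = 8 ⇒ b_0 = 9 − 0 − 8 = 1; all invariant factors of ∂_1 are 1 so no torsion. So H_0 ≅ Z.
rank ∂_1 = 8, rank ∂_2 = 18 ⇒ b_1 = 27 − 8 − 18 = 1; ∂_2 has invariant factor(s) [2] giving torsion. So H_1 ≅ Z ⊕ Z/2Z.
rank ∂_2 = 18, rank ∂_3 = 0 ⇒ b_2 = 18 − 18 − 0 = 0. So H_2 ≅ 0.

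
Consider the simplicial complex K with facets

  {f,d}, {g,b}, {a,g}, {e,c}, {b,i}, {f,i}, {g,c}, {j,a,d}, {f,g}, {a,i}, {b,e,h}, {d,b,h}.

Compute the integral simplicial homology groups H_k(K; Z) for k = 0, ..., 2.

H_0 = Z,  H_1 = Z^5,  H_2 = 0.

We work with the vertex ordering a < b < c < d < e < f < g < h < i < j. The simplices of K, each written with vertices in increasing order, are:

  0-simplices (10): a, b, c, d, e, f, g, h, i, j
  1-simplices (17): ad, ag, ai, aj, bd, be, bg, bh, bi, ce, cg, df, dh, dj, eh, fg, fi
  2-simplices (3): adj, bdh, beh

so the chain groups are C_0 ≅ Z^10, C_1 ≅ Z^17, C_2 ≅ Z^3.

Boundary ∂_1: C_1 → C_0 is given by ∂[p,q] = [q] − [p].
The 10×17 boundary matrix has rank 9 and Smith normal form diag(1,1,1,1,1,1,1,1,1).

The boundary map ∂_2: C_2 → C_1 sends each 2-simplex [p,q,r] to [q,r] − [p,r] + [p,q]. For instance
  ∂adj = dj − aj + ad,
  ∂bdh = dh − bh + bd.
This gives a 17×3 integer matrix of rank 3; reducing to Smith normal form yields diagonal entries (1,1,1).

Computing H_k = (kernel of ∂_k) / (image of ∂_{k+1}):

  H_0: rank C_0 − rank ∂_1 = 10 − 9 = 1, and the invariant factors of ∂_1 are all 1, so H_0 = Z.
  H_1: rank ker ∂_1 − rank ∂_2 = (17 − 9) − 3 = 5, and the invariant factors of ∂_2 are all 1, so H_1 = Z^5.
  H_2: rank ker ∂_2 − rank ∂_3 = (3 − 3) − 0 = 0, and there is no ∂_3, so H_2 = 0.

As a check, the Euler characteristic is 10 − 17 + 3 = -4, which agrees with 1 − 5 + 0 = -4.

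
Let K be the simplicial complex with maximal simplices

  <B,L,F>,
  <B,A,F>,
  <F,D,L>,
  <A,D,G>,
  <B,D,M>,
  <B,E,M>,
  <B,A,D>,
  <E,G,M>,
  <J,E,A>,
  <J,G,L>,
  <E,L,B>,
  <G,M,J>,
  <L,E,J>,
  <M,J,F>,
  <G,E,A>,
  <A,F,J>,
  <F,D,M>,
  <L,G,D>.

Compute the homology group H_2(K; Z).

H_2 ≅ 0.

Order the vertices as A < B < D < E < F < G < J < L < M. Listing each simplex with vertices in this order, K has dimension 2 with simplices:

  0-simplices (9): A, B, D, E, F, G, J, L, M
  1-simplices (27): AB, AD, AE, AF, AG, AJ, BD, BE, BF, BL, BM, DF, DG, DL, DM, EG, EJ, EL, EM, FJ, FL, FM, GJ, GL, GM, JL, JM
  2-simplices (18): ABD, ABF, ADG, AEG, AEJ, AFJ, BDM, BEL, BEM, BFL, DFL, DFM, DGL, EGM, EJL, FJM, GJL, GJM

so the chain groups are C_0 ≅ Z^9, C_1 ≅ Z^27, C_2 ≅ Z^18.

∂_1: C_1 → C_0 is given by ∂[p,q] = [q] − [p]. For instance
  ∂EL = L − E.
As a 9×27 matrix over Z this has rank 8, with invariant factors (1,1,1,1,1,1,1,1).

∂_2: C_2 → C_1 sends each 2-simplex [p,q,r] to [q,r] − [p,r] + [p,q]. For instance
  ∂AEG = EG − AG + AE,
  ∂GJM = JM − GM + GJ.
This gives a 27×18 integer matrix of rank 18; reducing to Smith normal form yields diagonal entries (1,1,1,1,1,1,1,1,1,1,1,1,1,1,1,1,1,2).

Now H_k = ker ∂_k / im ∂_{k+1}, so:

  H_2: rank ker ∂_2 − rank ∂_3 = (18 − 18) − 0 = 0, and there is no ∂_3, so H_2 ≅ 0.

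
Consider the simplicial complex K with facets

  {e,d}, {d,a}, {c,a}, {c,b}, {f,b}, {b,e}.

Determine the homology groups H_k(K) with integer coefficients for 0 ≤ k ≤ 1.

H_0 = Z,  H_1 = Z.

We work with the vertex ordering a < b < c < d < e < f. The simplices of K, each written with vertices in increasing order, are:

  0-simplices (6): a, b, c, d, e, f
  1-simplices (6): ac, ad, bc, be, bf, de

so the chain groups are C_0 ≅ Z^6, C_1 ≅ Z^6.

Boundary ∂_1: C_1 → C_0 sends each edge [p,q] (with p < q) to q − p. For instance
  ∂bc = c − b.
This gives a 6×6 integer matrix of rank 5; reducing to Smith normal form yields diagonal entries (1,1,1,1,1).

Now H_k = ker ∂_k / im ∂_{k+1}, so:

  H_0: rank C_0 − rank ∂_1 = 6 − 5 = 1, and the invariant factors of ∂_1 are all 1, so H_0 = Z.
  H_1: rank ker ∂_1 − rank ∂_2 = (6 − 5) − 0 = 1, and there is no ∂_2, so H_1 = Z.

As a check, the Euler characteristic is 6 − 6 = 0, which agrees with 1 − 1 = 0.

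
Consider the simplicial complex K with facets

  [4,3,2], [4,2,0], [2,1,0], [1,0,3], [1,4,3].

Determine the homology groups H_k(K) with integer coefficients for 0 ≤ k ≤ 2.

H_0 = Z,  H_1 = Z,  H_2 = 0.

Take the total order 0 < 1 < 2 < 3 < 4 on the vertex set. Then K (dimension 2) consists of the simplices:

  0-simplices (5): [0], [1], [2], [3], [4]
  1-simplices (10): [0,1], [0,2], [0,3], [0,4], [1,2], [1,3], [1,4], [2,3], [2,4], [3,4]
  2-simplices (5): [0,1,2], [0,1,3], [0,2,4], [1,3,4], [2,3,4]

giving chain groups C_0 ≅ Z^5, C_1 ≅ Z^10, C_2 ≅ Z^5.

The boundary map ∂_1: C_1 → C_0 sends each edge [p,q] (with p < q) to q − p. For instance
  ∂[0,3] = [3] − [0].
The resulting 5×10 matrix has rank 4, and its Smith normal form has invariant factors (1,1,1,1).

∂_2: C_2 → C_1 maps a triangle to the signed sum of its edges. For instance
  ∂[1,3,4] = [3,4] − [1,4] + [1,3],
  ∂[2,3,4] = [3,4] − [2,4] + [2,3].
The resulting 10×5 matrix has rank 5, and its Smith normal form has invariant factors (1,1,1,1,1).

From H_k ≅ ker(∂_k) / im(∂_{k+1}) we obtain:

  H_0: rank C_0 − rank ∂_1 = 5 − 4 = 1, and the invariant factors of ∂_1 are all 1, so H_0 ≅ Z.
  H_1: rank ker ∂_1 − rank ∂_2 = (10 − 4) − 5 = 1, and the invariant factors of ∂_2 are all 1, so H_1 ≅ Z.
  H_2: rank ker ∂_2 − rank ∂_3 = (5 − 5) − 0 = 0, and there is no ∂_3, so H_2 ≅ 0.

(K is a triangulation of the Möbius band.)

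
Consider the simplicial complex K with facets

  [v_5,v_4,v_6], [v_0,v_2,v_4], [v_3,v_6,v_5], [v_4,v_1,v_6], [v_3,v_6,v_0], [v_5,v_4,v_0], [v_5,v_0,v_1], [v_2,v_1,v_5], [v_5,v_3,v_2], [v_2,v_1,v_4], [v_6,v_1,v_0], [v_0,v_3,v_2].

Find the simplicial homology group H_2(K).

H_2 = 0.

Take the total order v_0 < v_1 < v_2 < v_3 < v_4 < v_5 < v_6 on the vertex set. Then K (dimension 2) consists of the simplices:

  0-simplices (7): [v_0], [v_1], [v_2], [v_3], [v_4], [v_5], [v_6]
  1-simplices (18): (18 of them)
  2-simplices (12): (12 of them)

Hence C_0 ≅ Z^7, C_1 ≅ Z^18, C_2 ≅ Z^12.

The boundary map ∂_1: C_1 → C_0 is given by ∂[p,q] = [q] − [p].
As a 7×18 matrix over Z this has rank 6, with invariant factors (1,1,1,1,1,1).

The boundary map ∂_2: C_2 → C_1 maps a triangle to the signed sum of its edges. For instance
  ∂[v_3,v_5,v_6] = [v_5,v_6] − [v_3,v_6] + [v_3,v_5],
  ∂[v_1,v_2,v_4] = [v_2,v_4] − [v_1,v_4] + [v_1,v_2].
The 18×12 boundary matrix has rank 12 and Smith normal form diag(1,1,1,1,1,1,1,1,1,1,1,2).

Computing H_k = (kernel of ∂_k) / (image of ∂_{k+1}):

  H_2: rank ker ∂_2 − rank ∂_3 = (12 − 12) − 0 = 0, and there is no ∂_3, so H_2 ≅ 0.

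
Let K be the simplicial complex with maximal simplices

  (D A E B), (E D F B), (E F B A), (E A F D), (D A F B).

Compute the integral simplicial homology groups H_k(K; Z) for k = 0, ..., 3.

H_0 ≅ Z,  H_1 = 0,  H_2 = 0,  H_3 ≅ Z.

Fix the vertex order A < B < D < E < F and write every simplex with vertices in increasing order. Then dim K = 3 and the simplices of K are:

  0-simplices (5): A, B, D, E, F
  1-simplices (10): AB, AD, AE, AF, BD, BE, BF, DE, DF, EF
  2-simplices (10): ABD, ABE, ABF, ADE, ADF, AEF, BDE, BDF, BEF, DEF
  3-simplices (5): ABDE, ABDF, ABEF, ADEF, BDEF

Hence C_0 ≅ Z^5, C_1 ≅ Z^10, C_2 ≅ Z^10, C_3 ≅ Z^5.

Boundary ∂_1: C_1 → C_0 is given by ∂[p,q] = [q] − [p].
This gives a 5×10 integer matrix of rank 4; reducing to Smith normal form yields diagonal entries (1,1,1,1).

∂_2: C_2 → C_1 maps a triangle to the signed sum of its edges. For instance
  ∂BEF = EF − BF + BE,
  ∂BDF = DF − BF + BD.
The 10×10 boundary matrix has rank 6 and Smith normal form diag(1,1,1,1,1,1).

Boundary ∂_3: C_3 → C_2 sends each 3-simplex σ to the alternating sum Σ_i (−1)^i (σ with its i-th vertex removed). For instance
  ∂BDEF = DEF − BEF + BDF − BDE,
  ∂ABDF = BDF − ADF + ABF − ABD.
As a 10×5 matrix over Z this has rank 4, with invariant factors (1,1,1,1).

Reading off H_k = ker ∂_k / im ∂_{k+1}:

  H_0: rank C_0 − rank ∂_1 = 5 − 4 = 1, and the invariant factors of ∂_1 are all 1, so H_0 = Z.
  H_1: rank ker ∂_1 − rank ∂_2 = (10 − 4) − 6 = 0, and the invariant factors of ∂_2 are all 1, so H_1 = 0.
  H_2: rank ker ∂_2 − rank ∂_3 = (10 − 6) − 4 = 0, and the invariant factors of ∂_3 are all 1, so H_2 = 0.
  H_3: rank ker ∂_3 − rank ∂_4 = (5 − 4) − 0 = 1, and there is no ∂_4, so H_3 = Z.

(K is a triangulation of the 3-sphere S^3.)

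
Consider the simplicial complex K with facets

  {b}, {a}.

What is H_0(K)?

H_0 = Z^2.

K has 2 vertices.
rank ∂_0 = 0, rank ∂_1 = 0 ⇒ b_0 = 2 − 0 − 0 = 2. So H_0 = Z^2.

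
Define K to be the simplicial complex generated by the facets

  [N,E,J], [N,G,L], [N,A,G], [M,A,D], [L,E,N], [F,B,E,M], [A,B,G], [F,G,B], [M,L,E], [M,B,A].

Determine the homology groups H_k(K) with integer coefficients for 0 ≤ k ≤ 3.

H_0 = Z,  H_1 = Z,  H_2 = 0,  H_3 = 0.

K has 10 vertices, 22 edges, 13 triangles, 1 3-simplex.
rank ∂_0 = 0, rank ∂_1 = 9 ⇒ b_0 = 10 − 0 − 9 = 1; all invariant factors of ∂_1 are 1 so no torsion. So H_0 ≅ Z.
rank ∂_1 = 9, rank ∂_2 = 12 ⇒ b_1 = 22 − 9 − 12 = 1; all invariant factors of ∂_2 are 1 so no torsion. So H_1 ≅ Z.
rank ∂_2 = 12, rank ∂_3 = 1 ⇒ b_2 = 13 − 12 − 1 = 0; all invariant factors of ∂_3 are 1 so no torsion. So H_2 ≅ 0.
rank ∂_3 = 1, rank ∂_4 = 0 ⇒ b_3 = 1 − 1 − 0 = 0. So H_3 ≅ 0.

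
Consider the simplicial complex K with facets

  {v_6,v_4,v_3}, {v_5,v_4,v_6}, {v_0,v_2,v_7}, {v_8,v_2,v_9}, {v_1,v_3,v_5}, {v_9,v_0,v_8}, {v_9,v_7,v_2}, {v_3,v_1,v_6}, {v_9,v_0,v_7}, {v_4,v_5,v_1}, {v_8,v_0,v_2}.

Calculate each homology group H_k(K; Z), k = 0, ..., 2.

H_0 ≅ Z^2,  H_1 ≅ Z,  H_2 ≅ Z.

K has 10 vertices, 19 edges, 11 triangles.
rank ∂_0 = 0, rank ∂_1 = 8 ⇒ b_0 = 10 − 0 − 8 = 2; all invariant factors of ∂_1 are 1 so no torsion. So H_0 = Z^2.
rank ∂_1 = 8, rank ∂_2 = 10 ⇒ b_1 = 19 − 8 − 10 = 1; all invariant factors of ∂_2 are 1 so no torsion. So H_1 = Z.
rank ∂_2 = 10, rank ∂_3 = 0 ⇒ b_2 = 11 − 10 − 0 = 1. So H_2 = Z.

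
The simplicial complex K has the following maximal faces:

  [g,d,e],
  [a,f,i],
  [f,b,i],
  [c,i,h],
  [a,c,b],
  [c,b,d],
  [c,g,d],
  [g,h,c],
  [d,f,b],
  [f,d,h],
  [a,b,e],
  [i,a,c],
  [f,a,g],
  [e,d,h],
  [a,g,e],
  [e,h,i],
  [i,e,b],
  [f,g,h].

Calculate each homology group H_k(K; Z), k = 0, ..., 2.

H_0 ≅ Z,  H_1 ≅ Z ⊕ Z/2,  H_2 = 0.

We work with the vertex ordering a < b < c < d < e < f < g < h < i. The simplices of K, each written with vertices in increasing order, are:

  0-simplices (9): a, b, c, d, e, f, g, h, i
  1-simplices (27): ab, ac, ae, af, ag, ai, bc, bd, be, bf, bi, cd, cg, ch, ci, de, df, dg, dh, eg, eh, ei, fg, fh, fi, gh, hi
  2-simplices (18): abc, abe, aci, aeg, afg, afi, bcd, bdf, bei, bfi, cdg, cgh, chi, deg, deh, dfh, ehi, fgh

so the chain groups are C_0 ≅ Z^9, C_1 ≅ Z^27, C_2 ≅ Z^18.

The boundary map ∂_1: C_1 → C_0 sends each edge [p,q] (with p < q) to q − p.
The 9×27 boundary matrix has rank 8 and Smith normal form diag(1,1,1,1,1,1,1,1).

∂_2: C_2 → C_1 sends each 2-simplex [p,q,r] to [q,r] − [p,r] + [p,q]. For instance
  ∂afg = fg − ag + af,
  ∂deh = eh − dh + de.
The 27×18 boundary matrix has rank 18 and Smith normal form diag(1,1,1,1,1,1,1,1,1,1,1,1,1,1,1,1,1,2).

Reading off H_k = ker ∂_k / im ∂_{k+1}:

  H_0: rank C_0 − rank ∂_1 = 9 − 8 = 1, and the invariant factors of ∂_1 are all 1, so H_0 ≅ Z.
  H_1: rank ker ∂_1 − rank ∂_2 = (27 − 8) − 18 = 1, and ∂_2 has invariant factor 2 > 1, so H_1 ≅ Z ⊕ Z/2.
  H_2: rank ker ∂_2 − rank ∂_3 = (18 − 18) − 0 = 0, and there is no ∂_3, so H_2 ≅ 0.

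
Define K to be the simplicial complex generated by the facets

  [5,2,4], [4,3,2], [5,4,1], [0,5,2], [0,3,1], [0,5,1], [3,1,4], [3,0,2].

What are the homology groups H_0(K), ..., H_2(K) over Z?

Fix the vertex order 0 < 1 < 2 < 3 < 4 < 5 and write every simplex with vertices in increasing order. Then dim K = 2 and the simplices of K are:

  0-simplices (6): [0], [1], [2], [3], [4], [5]
  1-simplices (12): [0,1], [0,2], [0,3], [0,5], [1,3], [1,4], [1,5], [2,3], [2,4], [2,5], [3,4], [4,5]
  2-simplices (8): [0,1,3], [0,1,5], [0,2,3], [0,2,5], [1,3,4], [1,4,5], [2,3,4], [2,4,5]

giving chain groups C_0 ≅ Z^6, C_1 ≅ Z^12, C_2 ≅ Z^8.

∂_1: C_1 → C_0 sends each edge [p,q] (with p < q) to q − p.
The resulting 6×12 matrix has rank 5, and its Smith normal form has invariant factors (1,1,1,1,1).

∂_2: C_2 → C_1 acts by ∂[p,q,r] = [q,r] − [p,r] + [p,q]. For instance
  ∂[2,4,5] = [4,5] − [2,5] + [2,4],
  ∂[0,1,3] = [1,3] − [0,3] + [0,1].
As a 12×8 matrix over Z this has rank 7, with invariant factors (1,1,1,1,1,1,1).

Reading off H_k = ker ∂_k / im ∂_{k+1}:

  H_0: rank C_0 − rank ∂_1 = 6 − 5 = 1, and the invariant factors of ∂_1 are all 1, so H_0 = Z.
  H_1: rank ker ∂_1 − rank ∂_2 = (12 − 5) − 7 = 0, and the invariant factors of ∂_2 are all 1, so H_1 = 0.
  H_2: rank ker ∂_2 − rank ∂_3 = (8 − 7) − 0 = 1, and there is no ∂_3, so H_2 = Z.

As a check, the Euler characteristic is 6 − 12 + 8 = 2, which agrees with 1 − 0 + 1 = 2.

H_0 ≅ Z,  H_1 = 0,  H_2 ≅ Z.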